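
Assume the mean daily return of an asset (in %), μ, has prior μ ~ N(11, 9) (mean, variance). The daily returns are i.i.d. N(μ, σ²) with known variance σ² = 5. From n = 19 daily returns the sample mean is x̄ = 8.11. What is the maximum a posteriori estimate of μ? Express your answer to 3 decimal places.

μ̂_MAP = 8.192

n = 19, x̄ = 8.11.
For a Normal prior and Normal likelihood with known variance, the posterior is Normal; its mode equals its mean, the precision-weighted average.
Prior precision 1/σ₀² = 1/9; data precision n/σ² = 19/5 = 3.8.
μ̂ = ((1/9)·11 + 3.8·8.11) / (1/9 + 3.8) = (144181/4500)/(176/45) = 144181/17600 ≈ 8.192.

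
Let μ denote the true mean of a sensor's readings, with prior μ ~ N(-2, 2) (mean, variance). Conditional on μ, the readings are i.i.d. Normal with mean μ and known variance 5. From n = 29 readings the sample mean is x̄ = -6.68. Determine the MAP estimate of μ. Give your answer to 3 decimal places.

μ̂_MAP = -6.309

n = 29, x̄ = -6.68.
For a Normal prior and Normal likelihood with known variance, the posterior is Normal; its mode equals its mean, the precision-weighted average.
Prior precision 1/σ₀² = 1/2 = 0.5; data precision n/σ² = 29/5 = 5.8.
μ̂ = (0.5·(-2) + 5.8·(-6.68)) / (0.5 + 5.8) = (-39.744)/6.3 = -1104/175 ≈ -6.309.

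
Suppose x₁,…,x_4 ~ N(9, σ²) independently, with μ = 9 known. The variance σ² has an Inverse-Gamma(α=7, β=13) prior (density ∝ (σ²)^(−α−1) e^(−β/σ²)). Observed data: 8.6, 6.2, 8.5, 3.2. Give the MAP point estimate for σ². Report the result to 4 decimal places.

σ̂²_MAP = 3.3945

Sum of squared deviations about the known mean: SS = (8.6−9)² + (6.2−9)² + (8.5−9)² + (3.2−9)² = 41.89.
The Normal likelihood contributes (σ²)^(−n/2) exp(−SS/(2σ²)), so the posterior is Inverse-Gamma(α + n/2, β + SS/2) = Inverse-Gamma(9, 33.945).
The mode of Inverse-Gamma(a, b) is b/(a+1) = 33.945/10 ≈ 3.3945.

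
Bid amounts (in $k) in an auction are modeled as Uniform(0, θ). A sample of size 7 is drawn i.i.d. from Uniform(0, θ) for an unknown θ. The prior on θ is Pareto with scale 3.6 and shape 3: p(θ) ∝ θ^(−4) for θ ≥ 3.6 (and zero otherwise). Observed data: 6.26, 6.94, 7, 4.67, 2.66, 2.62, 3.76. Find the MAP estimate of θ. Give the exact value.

The Uniform(0, θ) likelihood is θ^(−n) for θ ≥ max(xᵢ), zero otherwise. Here max(xᵢ) = 7.
Posterior ∝ θ^(−4) · θ^(−7) = θ^(−11) on θ ≥ max(3.6, 7) = 7.
This density is strictly decreasing in θ, so the posterior mode lies at the lower boundary of the support.

θ̂_MAP = 7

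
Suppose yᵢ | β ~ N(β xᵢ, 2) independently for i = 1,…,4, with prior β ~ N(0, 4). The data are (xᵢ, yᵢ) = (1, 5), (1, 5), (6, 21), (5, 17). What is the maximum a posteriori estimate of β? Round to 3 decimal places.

β̂_MAP = 3.480

log p(β | y) = −Σ(yᵢ − βxᵢ)²/(2·2) − β²/(2·4) + const.
Setting the derivative to zero: Σxᵢ(yᵢ − βxᵢ)/2 − β/4 = 0, so β = Σxᵢyᵢ / (Σxᵢ² + σ²/τ²).
Σxᵢyᵢ = 1·5 + 1·5 + 6·21 + 5·17 = 221; Σxᵢ² = 63; σ²/τ² = 0.5.
β̂_MAP = 221 / (63 + 0.5) = 221/63.5 ≈ 3.480.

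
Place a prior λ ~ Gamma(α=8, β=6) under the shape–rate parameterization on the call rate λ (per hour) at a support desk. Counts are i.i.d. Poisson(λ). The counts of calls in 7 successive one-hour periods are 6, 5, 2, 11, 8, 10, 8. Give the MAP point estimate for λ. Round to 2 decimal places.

λ̂_MAP = 4.38

Σxᵢ = 6+5+2+11+8+10+8 = 50, with n = 7.
Posterior ∝ λ^7e^(−6λ) · λ^50e^(−7λ) = λ^57e^(−13λ), i.e. Gamma(shape=58, rate=13).
The mode of a Gamma(a, b) with a ≥ 1 (shape–rate) is (a−1)/b = 57/13 ≈ 4.38.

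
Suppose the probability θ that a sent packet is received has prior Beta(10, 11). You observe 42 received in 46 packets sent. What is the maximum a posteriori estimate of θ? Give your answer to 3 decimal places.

Prior: Beta(10, 11).
Data: 42 successes in 46 trials. The binomial likelihood contributes θ^42(1−θ)^4, so the posterior is Beta(10+42, 11+4) = Beta(52, 15).
For Beta(a, b) with a, b > 1 the mode is (a−1)/(a+b−2) = 51/65 ≈ 0.785.

θ̂_MAP = 0.785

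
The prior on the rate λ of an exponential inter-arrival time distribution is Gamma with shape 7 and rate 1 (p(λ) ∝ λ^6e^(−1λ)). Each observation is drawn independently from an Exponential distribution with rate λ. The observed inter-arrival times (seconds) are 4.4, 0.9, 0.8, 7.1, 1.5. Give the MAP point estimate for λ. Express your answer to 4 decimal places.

λ̂_MAP = 0.7006

The Exponential(rate=λ) likelihood is ∝ λ^n e^(−λΣtᵢ). Here n = 5 and Σtᵢ = 4.4 + 0.9 + 0.8 + 7.1 + 1.5 = 14.7.
Posterior ∝ λ^6e^(−1λ) · λ^5e^(−14.7λ) = λ^11e^(−15.7λ), i.e. Gamma(12, 15.7).
Mode = (a−1)/b = 11/15.7 ≈ 0.7006.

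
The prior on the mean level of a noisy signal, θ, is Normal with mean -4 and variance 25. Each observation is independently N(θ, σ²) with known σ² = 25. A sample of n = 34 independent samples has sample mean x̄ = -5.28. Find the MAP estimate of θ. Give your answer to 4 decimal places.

θ̂_MAP = -5.2434

n = 34, x̄ = -5.28.
For a Normal prior and Normal likelihood with known variance, the posterior is Normal; its mode equals its mean, the precision-weighted average.
Prior precision 1/σ₀² = 1/25 = 0.04; data precision n/σ² = 34/25 = 1.36.
θ̂ = (0.04·(-4) + 1.36·(-5.28)) / (0.04 + 1.36) = (-7.3408)/1.4 = -4588/875 ≈ -5.2434.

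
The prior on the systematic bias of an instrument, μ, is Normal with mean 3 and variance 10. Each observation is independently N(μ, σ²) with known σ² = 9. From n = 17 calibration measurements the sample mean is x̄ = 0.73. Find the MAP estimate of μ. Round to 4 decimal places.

n = 17, x̄ = 0.73.
For a Normal prior and Normal likelihood with known variance, the posterior is Normal; its mode equals its mean, the precision-weighted average.
Prior precision 1/σ₀² = 1/10 = 0.1; data precision n/σ² = 17/9.
μ̂ = (0.1·3 + (17/9)·0.73) / (0.1 + 17/9) = (1511/900)/(179/90) = 1511/1790 ≈ 0.8441.

μ̂_MAP = 0.8441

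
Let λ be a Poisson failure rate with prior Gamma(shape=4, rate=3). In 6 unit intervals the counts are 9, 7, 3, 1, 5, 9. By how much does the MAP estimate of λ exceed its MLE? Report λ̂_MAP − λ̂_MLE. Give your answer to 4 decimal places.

Σxᵢ = 34. Posterior is Gamma(38, 9); MAP = (38−1)/9 = 37/9 ≈ 4.11111.
MLE = x̄ = 34/6 ≈ 5.66667.
Difference = 37/9 − 34/6 = -14/9 ≈ -1.5556.

MAP − MLE = -1.5556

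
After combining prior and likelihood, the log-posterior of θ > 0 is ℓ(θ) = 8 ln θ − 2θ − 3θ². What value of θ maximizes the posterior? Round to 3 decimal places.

ℓ'(θ) = 8/θ − 2 − 6θ. Setting this to zero and multiplying by θ: 6θ² + 2θ − 8 = 0.
θ = (−2 + √(2² + 4·6·8)) / (2·6) = (−2 + √196) / 12 = (−2 + 14)/12 = 1.
ℓ''(θ) = −8/θ² − 6 < 0, confirming a maximum.

θ̂_MAP = 1.000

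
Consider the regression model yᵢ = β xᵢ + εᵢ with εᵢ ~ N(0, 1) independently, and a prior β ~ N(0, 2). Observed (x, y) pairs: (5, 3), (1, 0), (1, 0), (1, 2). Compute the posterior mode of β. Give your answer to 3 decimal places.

log p(β | y) = −Σ(yᵢ − βxᵢ)²/(2·1) − β²/(2·2) + const.
Setting the derivative to zero: Σxᵢ(yᵢ − βxᵢ)/1 − β/2 = 0, so β = Σxᵢyᵢ / (Σxᵢ² + σ²/τ²).
Σxᵢyᵢ = 5·3 + 1·0 + 1·0 + 1·2 = 17; Σxᵢ² = 28; σ²/τ² = 0.5.
β̂_MAP = 17 / (28 + 0.5) = 17/28.5 ≈ 0.596.

β̂_MAP = 0.596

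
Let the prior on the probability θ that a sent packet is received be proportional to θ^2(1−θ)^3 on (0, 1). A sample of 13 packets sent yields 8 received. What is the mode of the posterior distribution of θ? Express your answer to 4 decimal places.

θ̂_MAP = 0.5556

The prior density ∝ θ^2(1−θ)^3 is the kernel of Beta(3, 4).
Data: 8 successes in 13 trials. The binomial likelihood contributes θ^8(1−θ)^5, so the posterior is Beta(3+8, 4+5) = Beta(11, 9).
For Beta(a, b) with a, b > 1 the mode is (a−1)/(a+b−2) = 10/18 ≈ 0.5556.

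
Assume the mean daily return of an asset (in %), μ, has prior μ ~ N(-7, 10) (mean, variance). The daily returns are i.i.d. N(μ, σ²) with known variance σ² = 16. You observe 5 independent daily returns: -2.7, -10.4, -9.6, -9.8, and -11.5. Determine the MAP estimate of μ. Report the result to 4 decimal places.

n = 5; x̄ = ((-2.7) + (-10.4) + (-9.6) + (-9.8) + (-11.5))/5 = -44/5 = -8.8.
For a Normal prior and Normal likelihood with known variance, the posterior is Normal; its mode equals its mean, the precision-weighted average.
Prior precision 1/σ₀² = 1/10 = 0.1; data precision n/σ² = 5/16 = 0.3125.
μ̂ = (0.1·(-7) + 0.3125·(-8.8)) / (0.1 + 0.3125) = (-3.45)/0.4125 = -92/11 ≈ -8.3636.

μ̂_MAP = -8.3636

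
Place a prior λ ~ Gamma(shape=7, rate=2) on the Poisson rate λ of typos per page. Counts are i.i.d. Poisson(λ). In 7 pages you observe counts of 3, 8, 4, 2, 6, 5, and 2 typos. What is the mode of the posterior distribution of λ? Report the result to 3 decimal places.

Σxᵢ = 3+8+4+2+6+5+2 = 30, with n = 7.
Posterior ∝ λ^6e^(−2λ) · λ^30e^(−7λ) = λ^36e^(−9λ), i.e. Gamma(shape=37, rate=9).
The mode of a Gamma(a, b) with a ≥ 1 (shape–rate) is (a−1)/b = 36/9 ≈ 4.000.

λ̂_MAP = 4.000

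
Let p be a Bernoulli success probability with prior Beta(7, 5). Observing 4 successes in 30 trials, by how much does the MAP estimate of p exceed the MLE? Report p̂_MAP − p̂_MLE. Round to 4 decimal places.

MAP − MLE = 0.1167

Posterior is Beta(11, 31); MAP = (11−1)/(42−2) = 10/40 ≈ 0.25000.
MLE ignores the prior: p̂_MLE = k/n = 4/30 ≈ 0.13333.
Difference = 10/40 − 4/30 = 7/60 ≈ 0.1167.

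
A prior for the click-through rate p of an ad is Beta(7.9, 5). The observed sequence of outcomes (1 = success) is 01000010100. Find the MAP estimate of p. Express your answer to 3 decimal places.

Prior: Beta(7.9, 5).
Data: 3 successes in 11 trials (from the sequence). The binomial likelihood contributes p^3(1−p)^8, so the posterior is Beta(7.9+3, 5+8) = Beta(10.9, 13).
For Beta(a, b) with a, b > 1 the mode is (a−1)/(a+b−2) = 9.9/21.9 ≈ 0.452.

p̂_MAP = 0.452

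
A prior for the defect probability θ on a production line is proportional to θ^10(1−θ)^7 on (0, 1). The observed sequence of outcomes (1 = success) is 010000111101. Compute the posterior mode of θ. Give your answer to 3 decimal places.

The prior density ∝ θ^10(1−θ)^7 is the kernel of Beta(11, 8).
Data: 6 successes in 12 trials (from the sequence). The binomial likelihood contributes θ^6(1−θ)^6, so the posterior is Beta(11+6, 8+6) = Beta(17, 14).
For Beta(a, b) with a, b > 1 the mode is (a−1)/(a+b−2) = 16/29 ≈ 0.552.

θ̂_MAP = 0.552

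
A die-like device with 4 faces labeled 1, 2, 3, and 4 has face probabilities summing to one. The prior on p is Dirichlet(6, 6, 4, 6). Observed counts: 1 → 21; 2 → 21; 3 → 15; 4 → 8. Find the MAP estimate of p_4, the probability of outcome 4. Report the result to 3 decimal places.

The posterior is Dirichlet(αᵢ + nᵢ) = Dirichlet(27, 27, 19, 14).
For a Dirichlet(a₁,…,a_K) with all aᵢ > 1, the mode has j-th component (aⱼ − 1)/(Σaᵢ − K).
Here Σaᵢ = 87 and K = 4, so p_4 = (14 − 1)/(87 − 4) = 13/83 ≈ 0.157.

MAP estimate: 0.157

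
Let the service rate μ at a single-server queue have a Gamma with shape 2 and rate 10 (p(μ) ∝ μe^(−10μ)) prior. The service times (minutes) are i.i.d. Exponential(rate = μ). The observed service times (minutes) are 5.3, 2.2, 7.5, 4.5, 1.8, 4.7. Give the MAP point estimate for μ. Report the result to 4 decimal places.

The Exponential(rate=μ) likelihood is ∝ μ^n e^(−μΣtᵢ). Here n = 6 and Σtᵢ = 5.3 + 2.2 + 7.5 + 4.5 + 1.8 + 4.7 = 26.
Posterior ∝ μe^(−10μ) · μ^6e^(−26μ) = μ^7e^(−36μ), i.e. Gamma(8, 36).
Mode = (a−1)/b = 7/36 ≈ 0.1944.

μ̂_MAP = 0.1944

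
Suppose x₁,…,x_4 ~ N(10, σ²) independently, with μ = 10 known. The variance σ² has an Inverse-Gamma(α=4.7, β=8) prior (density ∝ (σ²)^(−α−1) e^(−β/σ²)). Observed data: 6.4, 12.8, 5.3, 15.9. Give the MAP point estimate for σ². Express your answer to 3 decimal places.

Sum of squared deviations about the known mean: SS = (6.4−10)² + (12.8−10)² + (5.3−10)² + (15.9−10)² = 77.7.
The Normal likelihood contributes (σ²)^(−n/2) exp(−SS/(2σ²)), so the posterior is Inverse-Gamma(α + n/2, β + SS/2) = Inverse-Gamma(6.7, 46.85).
The mode of Inverse-Gamma(a, b) is b/(a+1) = 46.85/7.7 ≈ 6.084.

σ̂²_MAP = 6.084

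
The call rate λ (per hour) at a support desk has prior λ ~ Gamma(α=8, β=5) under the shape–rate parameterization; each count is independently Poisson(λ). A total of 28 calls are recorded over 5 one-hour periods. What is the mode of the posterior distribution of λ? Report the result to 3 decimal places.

Σxᵢ = 28, n = 5.
Posterior ∝ λ^7e^(−5λ) · λ^28e^(−5λ) = λ^35e^(−10λ), i.e. Gamma(shape=36, rate=10).
The mode of a Gamma(a, b) with a ≥ 1 (shape–rate) is (a−1)/b = 35/10 ≈ 3.500.

λ̂_MAP = 3.500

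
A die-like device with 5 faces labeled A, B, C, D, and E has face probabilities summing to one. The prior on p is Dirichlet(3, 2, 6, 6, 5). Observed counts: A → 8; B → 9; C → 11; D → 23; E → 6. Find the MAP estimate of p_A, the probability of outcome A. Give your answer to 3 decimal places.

The posterior is Dirichlet(αᵢ + nᵢ) = Dirichlet(11, 11, 17, 29, 11).
For a Dirichlet(a₁,…,a_K) with all aᵢ > 1, the mode has j-th component (aⱼ − 1)/(Σaᵢ − K).
Here Σaᵢ = 79 and K = 5, so p_A = (11 − 1)/(79 − 5) = 10/74 ≈ 0.135.

MAP estimate of p_A = 0.135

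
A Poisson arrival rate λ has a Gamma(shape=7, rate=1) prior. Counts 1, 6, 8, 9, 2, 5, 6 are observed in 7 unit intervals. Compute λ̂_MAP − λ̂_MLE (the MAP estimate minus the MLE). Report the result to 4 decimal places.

MAP − MLE = 0.0893

Σxᵢ = 37. Posterior is Gamma(44, 8); MAP = (44−1)/8 = 43/8 ≈ 5.37500.
MLE = x̄ = 37/7 ≈ 5.28571.
Difference = 43/8 − 37/7 = 5/56 ≈ 0.0893.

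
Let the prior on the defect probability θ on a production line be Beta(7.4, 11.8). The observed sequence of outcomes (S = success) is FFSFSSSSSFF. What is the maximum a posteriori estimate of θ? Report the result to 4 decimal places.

θ̂_MAP = 0.4397

Prior: Beta(7.4, 11.8).
Data: 6 successes in 11 trials (from the sequence). The binomial likelihood contributes θ^6(1−θ)^5, so the posterior is Beta(7.4+6, 11.8+5) = Beta(13.4, 16.8).
For Beta(a, b) with a, b > 1 the mode is (a−1)/(a+b−2) = 12.4/28.2 ≈ 0.4397.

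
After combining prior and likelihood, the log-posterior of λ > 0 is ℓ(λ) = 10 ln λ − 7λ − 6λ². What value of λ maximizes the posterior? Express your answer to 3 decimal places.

ℓ'(λ) = 10/λ − 7 − 12λ. Setting this to zero and multiplying by λ: 12λ² + 7λ − 10 = 0.
λ = (−7 + √(7² + 4·12·10)) / (2·12) = (−7 + √529) / 24 = (−7 + 23)/24 = 2/3.
ℓ''(λ) = −10/λ² − 12 < 0, confirming a maximum.

λ̂_MAP = 0.667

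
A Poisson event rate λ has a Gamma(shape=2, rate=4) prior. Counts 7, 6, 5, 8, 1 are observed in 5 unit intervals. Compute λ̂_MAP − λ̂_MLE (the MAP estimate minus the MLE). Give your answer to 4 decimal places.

MAP − MLE = -2.2889

Σxᵢ = 27. Posterior is Gamma(29, 9); MAP = (29−1)/9 = 28/9 ≈ 3.11111.
MLE = x̄ = 27/5 ≈ 5.40000.
Difference = 28/9 − 27/5 = -103/45 ≈ -2.2889.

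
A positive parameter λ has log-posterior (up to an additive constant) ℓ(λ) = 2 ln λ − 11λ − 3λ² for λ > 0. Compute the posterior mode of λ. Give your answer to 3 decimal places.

λ̂_MAP = 0.167

ℓ'(λ) = 2/λ − 11 − 6λ. Setting this to zero and multiplying by λ: 6λ² + 11λ − 2 = 0.
λ = (−11 + √(11² + 4·6·2)) / (2·6) = (−11 + √169) / 12 = (−11 + 13)/12 = 1/6.
ℓ''(λ) = −2/λ² − 6 < 0, confirming a maximum.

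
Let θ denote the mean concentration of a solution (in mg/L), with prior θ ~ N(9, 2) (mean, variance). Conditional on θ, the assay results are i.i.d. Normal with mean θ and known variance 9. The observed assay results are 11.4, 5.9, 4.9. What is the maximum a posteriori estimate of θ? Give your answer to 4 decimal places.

θ̂_MAP = 8.3600

n = 3; x̄ = (11.4 + 5.9 + 4.9)/3 = 22.2/3 = 7.4.
For a Normal prior and Normal likelihood with known variance, the posterior is Normal; its mode equals its mean, the precision-weighted average.
Prior precision 1/σ₀² = 1/2 = 0.5; data precision n/σ² = 3/9 = 1/3.
θ̂ = (0.5·9 + (1/3)·7.4) / (0.5 + 1/3) = (209/30)/(5/6) = 8.3600.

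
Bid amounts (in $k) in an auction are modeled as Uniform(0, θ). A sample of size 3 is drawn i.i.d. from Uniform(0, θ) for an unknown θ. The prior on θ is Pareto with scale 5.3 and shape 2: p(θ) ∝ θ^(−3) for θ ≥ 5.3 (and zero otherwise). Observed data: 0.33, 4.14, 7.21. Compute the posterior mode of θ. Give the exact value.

The Uniform(0, θ) likelihood is θ^(−n) for θ ≥ max(xᵢ), zero otherwise. Here max(xᵢ) = 7.21.
Posterior ∝ θ^(−3) · θ^(−3) = θ^(−6) on θ ≥ max(5.3, 7.21) = 7.21.
This density is strictly decreasing in θ, so the posterior mode lies at the lower boundary of the support.

θ̂_MAP = 7.21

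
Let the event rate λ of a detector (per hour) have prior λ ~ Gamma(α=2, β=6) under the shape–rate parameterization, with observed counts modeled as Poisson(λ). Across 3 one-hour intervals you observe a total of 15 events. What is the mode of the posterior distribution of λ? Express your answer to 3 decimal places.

Σxᵢ = 15, n = 3.
Posterior ∝ λe^(−6λ) · λ^15e^(−3λ) = λ^16e^(−9λ), i.e. Gamma(shape=17, rate=9).
The mode of a Gamma(a, b) with a ≥ 1 (shape–rate) is (a−1)/b = 16/9 ≈ 1.778.

λ̂_MAP = 1.778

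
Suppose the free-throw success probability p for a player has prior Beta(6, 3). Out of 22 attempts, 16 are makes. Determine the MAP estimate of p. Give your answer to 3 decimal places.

Prior: Beta(6, 3).
Data: 16 successes in 22 trials. The binomial likelihood contributes p^16(1−p)^6, so the posterior is Beta(6+16, 3+6) = Beta(22, 9).
For Beta(a, b) with a, b > 1 the mode is (a−1)/(a+b−2) = 21/29 ≈ 0.724.

p̂_MAP = 0.724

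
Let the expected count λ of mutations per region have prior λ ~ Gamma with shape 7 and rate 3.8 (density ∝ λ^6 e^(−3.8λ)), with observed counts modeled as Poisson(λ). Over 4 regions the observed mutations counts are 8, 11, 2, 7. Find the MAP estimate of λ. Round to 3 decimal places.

λ̂_MAP = 4.359

Σxᵢ = 8+11+2+7 = 28, with n = 4.
Posterior ∝ λ^6e^(−3.8λ) · λ^28e^(−4λ) = λ^34e^(−7.8λ), i.e. Gamma(shape=35, rate=7.8).
The mode of a Gamma(a, b) with a ≥ 1 (shape–rate) is (a−1)/b = 34/7.8 ≈ 4.359.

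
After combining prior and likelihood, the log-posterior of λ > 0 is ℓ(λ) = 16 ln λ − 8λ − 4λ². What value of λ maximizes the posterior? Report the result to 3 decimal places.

λ̂_MAP = 1.000

ℓ'(λ) = 16/λ − 8 − 8λ. Setting this to zero and multiplying by λ: 8λ² + 8λ − 16 = 0.
λ = (−8 + √(8² + 4·8·16)) / (2·8) = (−8 + √576) / 16 = (−8 + 24)/16 = 1.
ℓ''(λ) = −16/λ² − 8 < 0, confirming a maximum.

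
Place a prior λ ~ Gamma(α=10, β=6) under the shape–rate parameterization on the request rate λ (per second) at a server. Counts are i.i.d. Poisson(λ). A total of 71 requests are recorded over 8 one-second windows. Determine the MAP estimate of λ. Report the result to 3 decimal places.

Σxᵢ = 71, n = 8.
Posterior ∝ λ^9e^(−6λ) · λ^71e^(−8λ) = λ^80e^(−14λ), i.e. Gamma(shape=81, rate=14).
The mode of a Gamma(a, b) with a ≥ 1 (shape–rate) is (a−1)/b = 80/14 ≈ 5.714.

λ̂_MAP = 5.714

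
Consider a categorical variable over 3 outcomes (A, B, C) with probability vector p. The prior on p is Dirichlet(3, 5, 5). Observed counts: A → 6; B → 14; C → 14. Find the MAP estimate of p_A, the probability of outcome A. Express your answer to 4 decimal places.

MAP estimate of p_A = 0.1818

The posterior is Dirichlet(αᵢ + nᵢ) = Dirichlet(9, 19, 19).
For a Dirichlet(a₁,…,a_K) with all aᵢ > 1, the mode has j-th component (aⱼ − 1)/(Σaᵢ − K).
Here Σaᵢ = 47 and K = 3, so p_A = (9 − 1)/(47 − 3) = 8/44 ≈ 0.1818.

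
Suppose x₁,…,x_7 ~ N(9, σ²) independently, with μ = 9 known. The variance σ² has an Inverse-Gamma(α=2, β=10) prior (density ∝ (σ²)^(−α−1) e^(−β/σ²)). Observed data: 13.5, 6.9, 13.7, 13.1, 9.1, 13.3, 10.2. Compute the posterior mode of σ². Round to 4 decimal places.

σ̂²_MAP = 7.9615

Sum of squared deviations about the known mean: SS = (13.5−9)² + (6.9−9)² + (13.7−9)² + (13.1−9)² + (9.1−9)² + (13.3−9)² + (10.2−9)² = 83.5.
The Normal likelihood contributes (σ²)^(−n/2) exp(−SS/(2σ²)), so the posterior is Inverse-Gamma(α + n/2, β + SS/2) = Inverse-Gamma(5.5, 51.75).
The mode of Inverse-Gamma(a, b) is b/(a+1) = 51.75/6.5 ≈ 7.9615.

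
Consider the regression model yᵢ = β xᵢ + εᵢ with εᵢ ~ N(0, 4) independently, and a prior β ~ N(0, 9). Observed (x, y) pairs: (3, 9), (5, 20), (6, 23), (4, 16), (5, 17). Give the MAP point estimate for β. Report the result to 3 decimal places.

β̂_MAP = 3.715

log p(β | y) = −Σ(yᵢ − βxᵢ)²/(2·4) − β²/(2·9) + const.
Setting the derivative to zero: Σxᵢ(yᵢ − βxᵢ)/4 − β/9 = 0, so β = Σxᵢyᵢ / (Σxᵢ² + σ²/τ²).
Σxᵢyᵢ = 3·9 + 5·20 + 6·23 + 4·16 + 5·17 = 414; Σxᵢ² = 111; σ²/τ² = 4/9.
β̂_MAP = 414 / (111 + 4/9) = 414/(1003/9) = 3726/1003 ≈ 3.715.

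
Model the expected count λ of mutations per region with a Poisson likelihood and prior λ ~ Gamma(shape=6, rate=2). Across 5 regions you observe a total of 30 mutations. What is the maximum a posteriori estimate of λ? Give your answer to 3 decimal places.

Σxᵢ = 30, n = 5.
Posterior ∝ λ^5e^(−2λ) · λ^30e^(−5λ) = λ^35e^(−7λ), i.e. Gamma(shape=36, rate=7).
The mode of a Gamma(a, b) with a ≥ 1 (shape–rate) is (a−1)/b = 35/7 ≈ 5.000.

λ̂_MAP = 5.000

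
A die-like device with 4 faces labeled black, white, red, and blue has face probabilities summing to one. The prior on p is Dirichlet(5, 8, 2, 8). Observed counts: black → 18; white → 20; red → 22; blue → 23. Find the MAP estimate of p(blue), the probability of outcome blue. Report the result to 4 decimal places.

The posterior is Dirichlet(αᵢ + nᵢ) = Dirichlet(23, 28, 24, 31).
For a Dirichlet(a₁,…,a_K) with all aᵢ > 1, the mode has j-th component (aⱼ − 1)/(Σaᵢ − K).
Here Σaᵢ = 106 and K = 4, so p(blue) = (31 − 1)/(106 − 4) = 30/102 ≈ 0.2941.

MAP estimate of p(blue) = 0.2941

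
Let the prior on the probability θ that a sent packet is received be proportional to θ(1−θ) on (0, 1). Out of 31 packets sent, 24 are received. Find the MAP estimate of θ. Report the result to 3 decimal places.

θ̂_MAP = 0.758

The prior density ∝ θ(1−θ)^1 is the kernel of Beta(2, 2).
Data: 24 successes in 31 trials. The binomial likelihood contributes θ^24(1−θ)^7, so the posterior is Beta(2+24, 2+7) = Beta(26, 9).
For Beta(a, b) with a, b > 1 the mode is (a−1)/(a+b−2) = 25/33 ≈ 0.758.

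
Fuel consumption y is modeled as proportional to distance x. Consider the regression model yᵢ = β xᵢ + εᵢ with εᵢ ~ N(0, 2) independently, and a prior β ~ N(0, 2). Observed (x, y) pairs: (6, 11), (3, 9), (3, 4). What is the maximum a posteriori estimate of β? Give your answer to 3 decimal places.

β̂_MAP = 1.909

log p(β | y) = −Σ(yᵢ − βxᵢ)²/(2·2) − β²/(2·2) + const.
Setting the derivative to zero: Σxᵢ(yᵢ − βxᵢ)/2 − β/2 = 0, so β = Σxᵢyᵢ / (Σxᵢ² + σ²/τ²).
Σxᵢyᵢ = 6·11 + 3·9 + 3·4 = 105; Σxᵢ² = 54; σ²/τ² = 1.
β̂_MAP = 105 / (54 + 1) = 105/55 ≈ 1.909.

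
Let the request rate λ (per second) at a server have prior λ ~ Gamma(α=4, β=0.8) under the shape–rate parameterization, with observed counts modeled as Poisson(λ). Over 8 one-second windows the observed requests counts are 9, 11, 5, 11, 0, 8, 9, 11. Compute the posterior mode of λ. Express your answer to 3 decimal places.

Σxᵢ = 9+11+5+11+0+8+9+11 = 64, with n = 8.
Posterior ∝ λ^3e^(−0.8λ) · λ^64e^(−8λ) = λ^67e^(−8.8λ), i.e. Gamma(shape=68, rate=8.8).
The mode of a Gamma(a, b) with a ≥ 1 (shape–rate) is (a−1)/b = 67/8.8 ≈ 7.614.

λ̂_MAP = 7.614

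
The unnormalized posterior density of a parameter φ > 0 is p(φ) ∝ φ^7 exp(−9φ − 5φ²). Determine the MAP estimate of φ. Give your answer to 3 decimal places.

ℓ'(φ) = 7/φ − 9 − 10φ. Setting this to zero and multiplying by φ: 10φ² + 9φ − 7 = 0.
φ = (−9 + √(9² + 4·10·7)) / (2·10) = (−9 + √361) / 20 = (−9 + 19)/20 = 1/2.
ℓ''(φ) = −7/φ² − 10 < 0, confirming a maximum.

φ̂_MAP = 0.500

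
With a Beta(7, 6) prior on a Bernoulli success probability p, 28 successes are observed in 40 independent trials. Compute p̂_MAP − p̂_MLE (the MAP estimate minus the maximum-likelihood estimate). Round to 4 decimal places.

MAP − MLE = -0.0333

Posterior is Beta(35, 18); MAP = (35−1)/(53−2) = 34/51 ≈ 0.66667.
MLE ignores the prior: p̂_MLE = k/n = 28/40 ≈ 0.70000.
Difference = 34/51 − 28/40 = -1/30 ≈ -0.0333.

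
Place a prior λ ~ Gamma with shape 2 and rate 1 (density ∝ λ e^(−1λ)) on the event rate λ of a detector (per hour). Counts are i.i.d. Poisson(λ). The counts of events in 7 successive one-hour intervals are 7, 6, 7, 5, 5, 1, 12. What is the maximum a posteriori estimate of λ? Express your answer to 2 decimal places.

λ̂_MAP = 5.50

Σxᵢ = 7+6+7+5+5+1+12 = 43, with n = 7.
Posterior ∝ λe^(−1λ) · λ^43e^(−7λ) = λ^44e^(−8λ), i.e. Gamma(shape=45, rate=8).
The mode of a Gamma(a, b) with a ≥ 1 (shape–rate) is (a−1)/b = 44/8 ≈ 5.50.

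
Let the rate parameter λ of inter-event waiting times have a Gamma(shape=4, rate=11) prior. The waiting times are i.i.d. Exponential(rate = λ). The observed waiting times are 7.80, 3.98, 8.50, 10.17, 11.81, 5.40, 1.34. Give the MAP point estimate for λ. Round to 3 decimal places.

The Exponential(rate=λ) likelihood is ∝ λ^n e^(−λΣtᵢ). Here n = 7 and Σtᵢ = 7.80 + 3.98 + 8.50 + 10.17 + 11.81 + 5.40 + 1.34 = 49.
Posterior ∝ λ^3e^(−11λ) · λ^7e^(−49λ) = λ^10e^(−60λ), i.e. Gamma(11, 60).
Mode = (a−1)/b = 10/60 ≈ 0.167.

λ̂_MAP = 0.167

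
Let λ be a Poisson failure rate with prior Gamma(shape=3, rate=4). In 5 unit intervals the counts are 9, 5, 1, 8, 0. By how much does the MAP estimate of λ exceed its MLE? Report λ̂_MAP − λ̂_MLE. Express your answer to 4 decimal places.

Σxᵢ = 23. Posterior is Gamma(26, 9); MAP = (26−1)/9 = 25/9 ≈ 2.77778.
MLE = x̄ = 23/5 ≈ 4.60000.
Difference = 25/9 − 23/5 = -82/45 ≈ -1.8222.

MAP − MLE = -1.8222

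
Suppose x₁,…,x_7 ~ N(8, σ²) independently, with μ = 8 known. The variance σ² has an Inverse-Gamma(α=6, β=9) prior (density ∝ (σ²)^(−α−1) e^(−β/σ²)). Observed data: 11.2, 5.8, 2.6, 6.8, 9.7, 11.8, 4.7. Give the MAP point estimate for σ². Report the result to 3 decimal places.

Sum of squared deviations about the known mean: SS = (11.2−8)² + (5.8−8)² + (2.6−8)² + (6.8−8)² + (9.7−8)² + (11.8−8)² + (4.7−8)² = 73.9.
The Normal likelihood contributes (σ²)^(−n/2) exp(−SS/(2σ²)), so the posterior is Inverse-Gamma(α + n/2, β + SS/2) = Inverse-Gamma(9.5, 45.95).
The mode of Inverse-Gamma(a, b) is b/(a+1) = 45.95/10.5 ≈ 4.376.

σ̂²_MAP = 4.376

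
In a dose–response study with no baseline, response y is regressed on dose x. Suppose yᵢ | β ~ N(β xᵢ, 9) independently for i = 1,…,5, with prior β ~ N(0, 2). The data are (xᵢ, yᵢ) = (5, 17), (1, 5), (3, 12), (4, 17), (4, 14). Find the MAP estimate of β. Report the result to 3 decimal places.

β̂_MAP = 3.497

log p(β | y) = −Σ(yᵢ − βxᵢ)²/(2·9) − β²/(2·2) + const.
Setting the derivative to zero: Σxᵢ(yᵢ − βxᵢ)/9 − β/2 = 0, so β = Σxᵢyᵢ / (Σxᵢ² + σ²/τ²).
Σxᵢyᵢ = 5·17 + 1·5 + 3·12 + 4·17 + 4·14 = 250; Σxᵢ² = 67; σ²/τ² = 4.5.
β̂_MAP = 250 / (67 + 4.5) = 250/71.5 ≈ 3.497.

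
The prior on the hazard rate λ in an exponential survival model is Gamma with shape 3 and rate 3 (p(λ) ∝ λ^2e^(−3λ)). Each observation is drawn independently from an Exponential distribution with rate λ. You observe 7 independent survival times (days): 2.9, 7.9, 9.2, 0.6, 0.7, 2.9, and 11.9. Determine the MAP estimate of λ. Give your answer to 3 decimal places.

λ̂_MAP = 0.230

The Exponential(rate=λ) likelihood is ∝ λ^n e^(−λΣtᵢ). Here n = 7 and Σtᵢ = 2.9 + 7.9 + 9.2 + 0.6 + 0.7 + 2.9 + 11.9 = 36.1.
Posterior ∝ λ^2e^(−3λ) · λ^7e^(−36.1λ) = λ^9e^(−39.1λ), i.e. Gamma(10, 39.1).
Mode = (a−1)/b = 9/39.1 ≈ 0.230.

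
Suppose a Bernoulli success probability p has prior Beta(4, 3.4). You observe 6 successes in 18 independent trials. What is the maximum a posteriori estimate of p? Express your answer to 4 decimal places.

Prior: Beta(4, 3.4).
Data: 6 successes in 18 trials. The binomial likelihood contributes p^6(1−p)^12, so the posterior is Beta(4+6, 3.4+12) = Beta(10, 15.4).
For Beta(a, b) with a, b > 1 the mode is (a−1)/(a+b−2) = 9/23.4 ≈ 0.3846.

p̂_MAP = 0.3846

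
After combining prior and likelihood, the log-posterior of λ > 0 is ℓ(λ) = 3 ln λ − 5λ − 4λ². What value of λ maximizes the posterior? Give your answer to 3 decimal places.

ℓ'(λ) = 3/λ − 5 − 8λ. Setting this to zero and multiplying by λ: 8λ² + 5λ − 3 = 0.
λ = (−5 + √(5² + 4·8·3)) / (2·8) = (−5 + √121) / 16 = (−5 + 11)/16 = 3/8.
ℓ''(λ) = −3/λ² − 8 < 0, confirming a maximum.

λ̂_MAP = 0.375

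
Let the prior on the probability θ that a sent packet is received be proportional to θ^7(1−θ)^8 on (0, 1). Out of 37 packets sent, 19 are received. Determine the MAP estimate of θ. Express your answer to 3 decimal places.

θ̂_MAP = 0.500

The prior density ∝ θ^7(1−θ)^8 is the kernel of Beta(8, 9).
Data: 19 successes in 37 trials. The binomial likelihood contributes θ^19(1−θ)^18, so the posterior is Beta(8+19, 9+18) = Beta(27, 27).
For Beta(a, b) with a, b > 1 the mode is (a−1)/(a+b−2) = 26/52 ≈ 0.500.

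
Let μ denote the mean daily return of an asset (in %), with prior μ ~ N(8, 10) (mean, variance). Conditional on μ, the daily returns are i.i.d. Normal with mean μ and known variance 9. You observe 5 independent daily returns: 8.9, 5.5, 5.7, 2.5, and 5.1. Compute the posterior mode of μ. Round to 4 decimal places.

n = 5; x̄ = (8.9 + 5.5 + 5.7 + 2.5 + 5.1)/5 = 27.7/5 = 5.54.
For a Normal prior and Normal likelihood with known variance, the posterior is Normal; its mode equals its mean, the precision-weighted average.
Prior precision 1/σ₀² = 1/10 = 0.1; data precision n/σ² = 5/9.
μ̂ = (0.1·8 + (5/9)·5.54) / (0.1 + 5/9) = (349/90)/(59/90) = 349/59 ≈ 5.9153.

μ̂_MAP = 5.9153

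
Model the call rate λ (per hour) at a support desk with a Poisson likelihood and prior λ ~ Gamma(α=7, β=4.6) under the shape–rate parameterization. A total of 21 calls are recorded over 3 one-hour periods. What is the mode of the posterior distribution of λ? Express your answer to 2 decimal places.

λ̂_MAP = 3.55

Σxᵢ = 21, n = 3.
Posterior ∝ λ^6e^(−4.6λ) · λ^21e^(−3λ) = λ^27e^(−7.6λ), i.e. Gamma(shape=28, rate=7.6).
The mode of a Gamma(a, b) with a ≥ 1 (shape–rate) is (a−1)/b = 27/7.6 ≈ 3.55.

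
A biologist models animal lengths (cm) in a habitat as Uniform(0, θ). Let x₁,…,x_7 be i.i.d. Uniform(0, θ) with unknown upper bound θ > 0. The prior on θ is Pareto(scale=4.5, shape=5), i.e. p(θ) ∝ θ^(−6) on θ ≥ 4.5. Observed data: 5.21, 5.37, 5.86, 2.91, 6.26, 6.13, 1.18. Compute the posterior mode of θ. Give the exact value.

The Uniform(0, θ) likelihood is θ^(−n) for θ ≥ max(xᵢ), zero otherwise. Here max(xᵢ) = 6.26.
Posterior ∝ θ^(−6) · θ^(−7) = θ^(−13) on θ ≥ max(4.5, 6.26) = 6.26.
This density is strictly decreasing in θ, so the posterior mode lies at the lower boundary of the support.

θ̂_MAP = 6.26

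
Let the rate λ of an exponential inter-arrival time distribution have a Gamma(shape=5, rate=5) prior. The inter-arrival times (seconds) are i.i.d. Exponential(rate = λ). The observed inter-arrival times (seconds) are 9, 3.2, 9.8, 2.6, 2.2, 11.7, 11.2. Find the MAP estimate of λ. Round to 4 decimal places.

The Exponential(rate=λ) likelihood is ∝ λ^n e^(−λΣtᵢ). Here n = 7 and Σtᵢ = 9 + 3.2 + 9.8 + 2.6 + 2.2 + 11.7 + 11.2 = 49.7.
Posterior ∝ λ^4e^(−5λ) · λ^7e^(−49.7λ) = λ^11e^(−54.7λ), i.e. Gamma(12, 54.7).
Mode = (a−1)/b = 11/54.7 ≈ 0.2011.

λ̂_MAP = 0.2011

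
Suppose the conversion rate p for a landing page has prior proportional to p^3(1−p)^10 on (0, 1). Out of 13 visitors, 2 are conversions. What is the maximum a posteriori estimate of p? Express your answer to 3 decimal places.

The prior density ∝ p^3(1−p)^10 is the kernel of Beta(4, 11).
Data: 2 successes in 13 trials. The binomial likelihood contributes p^2(1−p)^11, so the posterior is Beta(4+2, 11+11) = Beta(6, 22).
For Beta(a, b) with a, b > 1 the mode is (a−1)/(a+b−2) = 5/26 ≈ 0.192.

p̂_MAP = 0.192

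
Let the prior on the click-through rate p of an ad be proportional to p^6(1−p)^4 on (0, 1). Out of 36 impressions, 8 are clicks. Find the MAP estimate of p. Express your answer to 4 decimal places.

p̂_MAP = 0.3043

The prior density ∝ p^6(1−p)^4 is the kernel of Beta(7, 5).
Data: 8 successes in 36 trials. The binomial likelihood contributes p^8(1−p)^28, so the posterior is Beta(7+8, 5+28) = Beta(15, 33).
For Beta(a, b) with a, b > 1 the mode is (a−1)/(a+b−2) = 14/46 ≈ 0.3043.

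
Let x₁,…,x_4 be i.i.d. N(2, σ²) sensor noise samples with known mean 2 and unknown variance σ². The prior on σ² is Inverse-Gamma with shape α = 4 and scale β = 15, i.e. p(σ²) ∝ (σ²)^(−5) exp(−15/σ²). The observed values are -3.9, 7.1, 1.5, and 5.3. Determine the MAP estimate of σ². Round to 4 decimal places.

σ̂²_MAP = 7.2829

Sum of squared deviations about the known mean: SS = (-3.9−2)² + (7.1−2)² + (1.5−2)² + (5.3−2)² = 71.96.
The Normal likelihood contributes (σ²)^(−n/2) exp(−SS/(2σ²)), so the posterior is Inverse-Gamma(α + n/2, β + SS/2) = Inverse-Gamma(6, 50.98).
The mode of Inverse-Gamma(a, b) is b/(a+1) = 50.98/7 ≈ 7.2829.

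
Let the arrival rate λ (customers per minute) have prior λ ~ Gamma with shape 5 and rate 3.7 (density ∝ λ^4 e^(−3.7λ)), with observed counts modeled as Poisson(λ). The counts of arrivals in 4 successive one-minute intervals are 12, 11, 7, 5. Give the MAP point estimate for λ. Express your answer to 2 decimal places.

λ̂_MAP = 5.06

Σxᵢ = 12+11+7+5 = 35, with n = 4.
Posterior ∝ λ^4e^(−3.7λ) · λ^35e^(−4λ) = λ^39e^(−7.7λ), i.e. Gamma(shape=40, rate=7.7).
The mode of a Gamma(a, b) with a ≥ 1 (shape–rate) is (a−1)/b = 39/7.7 ≈ 5.06.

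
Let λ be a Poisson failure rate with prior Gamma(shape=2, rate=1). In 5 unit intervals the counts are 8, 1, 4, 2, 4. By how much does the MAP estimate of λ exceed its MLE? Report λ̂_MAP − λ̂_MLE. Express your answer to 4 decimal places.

Σxᵢ = 19. Posterior is Gamma(21, 6); MAP = (21−1)/6 = 20/6 ≈ 3.33333.
MLE = x̄ = 19/5 ≈ 3.80000.
Difference = 20/6 − 19/5 = -7/15 ≈ -0.4667.

MAP − MLE = -0.4667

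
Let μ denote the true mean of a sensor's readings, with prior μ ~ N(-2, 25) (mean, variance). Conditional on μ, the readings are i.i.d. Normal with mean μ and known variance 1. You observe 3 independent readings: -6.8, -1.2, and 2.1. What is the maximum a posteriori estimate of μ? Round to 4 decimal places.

n = 3; x̄ = ((-6.8) + (-1.2) + 2.1)/3 = -5.9/3 = -59/30 ≈ -1.9667.
For a Normal prior and Normal likelihood with known variance, the posterior is Normal; its mode equals its mean, the precision-weighted average.
Prior precision 1/σ₀² = 1/25 = 0.04; data precision n/σ² = 3/1 = 3.
μ̂ = (0.04·(-2) + 3·(-59/30)) / (0.04 + 3) = (-5.98)/3.04 = -299/152 ≈ -1.9671.

μ̂_MAP = -1.9671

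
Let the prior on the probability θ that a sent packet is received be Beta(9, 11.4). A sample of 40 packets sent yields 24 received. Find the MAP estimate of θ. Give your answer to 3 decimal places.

θ̂_MAP = 0.548

Prior: Beta(9, 11.4).
Data: 24 successes in 40 trials. The binomial likelihood contributes θ^24(1−θ)^16, so the posterior is Beta(9+24, 11.4+16) = Beta(33, 27.4).
For Beta(a, b) with a, b > 1 the mode is (a−1)/(a+b−2) = 32/58.4 ≈ 0.548.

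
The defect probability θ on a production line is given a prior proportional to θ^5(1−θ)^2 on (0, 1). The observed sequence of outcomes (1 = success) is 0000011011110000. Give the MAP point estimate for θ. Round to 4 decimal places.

The prior density ∝ θ^5(1−θ)^2 is the kernel of Beta(6, 3).
Data: 6 successes in 16 trials (from the sequence). The binomial likelihood contributes θ^6(1−θ)^10, so the posterior is Beta(6+6, 3+10) = Beta(12, 13).
For Beta(a, b) with a, b > 1 the mode is (a−1)/(a+b−2) = 11/23 ≈ 0.4783.

θ̂_MAP = 0.4783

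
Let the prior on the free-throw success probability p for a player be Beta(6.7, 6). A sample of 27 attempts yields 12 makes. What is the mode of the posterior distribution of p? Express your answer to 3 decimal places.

p̂_MAP = 0.469

Prior: Beta(6.7, 6).
Data: 12 successes in 27 trials. The binomial likelihood contributes p^12(1−p)^15, so the posterior is Beta(6.7+12, 6+15) = Beta(18.7, 21).
For Beta(a, b) with a, b > 1 the mode is (a−1)/(a+b−2) = 17.7/37.7 ≈ 0.469.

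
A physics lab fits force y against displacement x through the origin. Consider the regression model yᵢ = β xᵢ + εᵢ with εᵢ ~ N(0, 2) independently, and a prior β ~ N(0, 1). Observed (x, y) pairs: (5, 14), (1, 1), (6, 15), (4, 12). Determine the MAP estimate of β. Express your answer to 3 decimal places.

log p(β | y) = −Σ(yᵢ − βxᵢ)²/(2·2) − β²/(2·1) + const.
Setting the derivative to zero: Σxᵢ(yᵢ − βxᵢ)/2 − β/1 = 0, so β = Σxᵢyᵢ / (Σxᵢ² + σ²/τ²).
Σxᵢyᵢ = 5·14 + 1·1 + 6·15 + 4·12 = 209; Σxᵢ² = 78; σ²/τ² = 2.
β̂_MAP = 209 / (78 + 2) = 209/80 ≈ 2.613.

β̂_MAP = 2.613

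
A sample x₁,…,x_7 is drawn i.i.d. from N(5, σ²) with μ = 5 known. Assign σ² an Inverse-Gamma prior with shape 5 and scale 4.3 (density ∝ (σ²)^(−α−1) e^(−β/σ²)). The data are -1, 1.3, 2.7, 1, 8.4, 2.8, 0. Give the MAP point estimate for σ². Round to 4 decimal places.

σ̂²_MAP = 6.3674

Sum of squared deviations about the known mean: SS = (-1−5)² + (1.3−5)² + (2.7−5)² + (1−5)² + (8.4−5)² + (2.8−5)² + (0−5)² = 112.38.
The Normal likelihood contributes (σ²)^(−n/2) exp(−SS/(2σ²)), so the posterior is Inverse-Gamma(α + n/2, β + SS/2) = Inverse-Gamma(8.5, 60.49).
The mode of Inverse-Gamma(a, b) is b/(a+1) = 60.49/9.5 ≈ 6.3674.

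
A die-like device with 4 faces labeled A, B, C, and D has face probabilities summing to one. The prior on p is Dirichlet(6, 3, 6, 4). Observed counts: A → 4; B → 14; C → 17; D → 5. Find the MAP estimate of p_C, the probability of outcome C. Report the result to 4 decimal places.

MAP estimate of p_C = 0.4000

The posterior is Dirichlet(αᵢ + nᵢ) = Dirichlet(10, 17, 23, 9).
For a Dirichlet(a₁,…,a_K) with all aᵢ > 1, the mode has j-th component (aⱼ − 1)/(Σaᵢ − K).
Here Σaᵢ = 59 and K = 4, so p_C = (23 − 1)/(59 − 4) = 22/55 ≈ 0.4000.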